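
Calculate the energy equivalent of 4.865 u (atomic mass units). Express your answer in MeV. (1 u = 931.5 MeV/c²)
E = mc² = 4532 MeV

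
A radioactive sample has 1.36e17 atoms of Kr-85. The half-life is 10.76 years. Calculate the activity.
A = λN = 8.761e15 decays/year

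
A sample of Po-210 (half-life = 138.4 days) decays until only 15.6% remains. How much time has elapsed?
t = t½ × log₂(N₀/N) = 371 days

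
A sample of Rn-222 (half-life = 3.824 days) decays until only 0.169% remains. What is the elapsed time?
t = t½ × log₂(N₀/N) = 35.21 days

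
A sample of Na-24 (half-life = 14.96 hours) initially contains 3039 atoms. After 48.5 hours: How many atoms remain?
N = N₀(1/2)^(t/t½) = 321.2 atoms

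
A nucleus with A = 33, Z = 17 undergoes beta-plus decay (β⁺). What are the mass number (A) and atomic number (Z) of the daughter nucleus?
Daughter: A = 33, Z = 16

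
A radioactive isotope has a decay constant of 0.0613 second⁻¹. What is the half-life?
t½ = ln(2)/λ = 11.31 seconds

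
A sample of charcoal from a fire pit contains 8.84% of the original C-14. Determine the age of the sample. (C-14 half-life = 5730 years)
Age = t½ × log₂(1/ratio) = 20050 years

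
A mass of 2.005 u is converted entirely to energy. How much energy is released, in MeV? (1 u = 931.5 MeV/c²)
E = mc² = 1868 MeV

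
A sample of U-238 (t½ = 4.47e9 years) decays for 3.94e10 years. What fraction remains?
N/N₀ = (1/2)^(t/t½) = 0.002221 = 0.222%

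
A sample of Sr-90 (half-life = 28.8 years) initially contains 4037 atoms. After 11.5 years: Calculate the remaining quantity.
N = N₀(1/2)^(t/t½) = 3061 atoms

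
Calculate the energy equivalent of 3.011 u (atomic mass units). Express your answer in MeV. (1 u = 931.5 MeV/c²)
E = mc² = 2805 MeV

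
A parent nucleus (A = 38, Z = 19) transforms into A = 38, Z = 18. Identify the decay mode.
ΔA = 0, ΔZ = -1 ⇒ beta-plus decay (β⁺) or electron capture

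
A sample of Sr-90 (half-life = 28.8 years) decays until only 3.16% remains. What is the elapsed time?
t = t½ × log₂(N₀/N) = 143.5 years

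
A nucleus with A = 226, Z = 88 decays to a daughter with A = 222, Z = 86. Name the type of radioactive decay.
ΔA = -4, ΔZ = -2 ⇒ alpha decay (α)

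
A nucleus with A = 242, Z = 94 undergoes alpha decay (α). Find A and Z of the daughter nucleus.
Daughter: A = 238, Z = 92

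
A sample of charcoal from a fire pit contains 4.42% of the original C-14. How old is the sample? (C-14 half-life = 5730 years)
Age = t½ × log₂(1/ratio) = 25780 years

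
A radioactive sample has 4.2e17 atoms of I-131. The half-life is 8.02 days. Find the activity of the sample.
A = λN = 3.63e16 decays/day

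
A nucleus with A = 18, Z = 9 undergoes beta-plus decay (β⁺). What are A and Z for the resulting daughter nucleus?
Daughter: A = 18, Z = 8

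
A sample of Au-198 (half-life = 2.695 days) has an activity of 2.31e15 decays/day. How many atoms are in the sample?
N = A/λ = 8.981e15 atoms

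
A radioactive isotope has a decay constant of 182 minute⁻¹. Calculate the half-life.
t½ = ln(2)/λ = 0.003809 minutes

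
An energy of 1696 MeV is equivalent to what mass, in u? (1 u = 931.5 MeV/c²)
m = E/c² = 1.821 u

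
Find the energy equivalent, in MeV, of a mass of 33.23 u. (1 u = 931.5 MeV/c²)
E = mc² = 30950 MeV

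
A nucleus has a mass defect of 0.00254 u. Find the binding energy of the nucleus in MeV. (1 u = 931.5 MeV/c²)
B.E. = Δm × 931.5 = 2.366 MeV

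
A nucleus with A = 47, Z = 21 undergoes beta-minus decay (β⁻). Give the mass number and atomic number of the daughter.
Daughter: A = 47, Z = 22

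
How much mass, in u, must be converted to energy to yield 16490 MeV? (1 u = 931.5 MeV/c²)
m = E/c² = 17.7 u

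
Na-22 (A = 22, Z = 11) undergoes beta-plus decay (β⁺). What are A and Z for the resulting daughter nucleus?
Daughter: A = 22, Z = 10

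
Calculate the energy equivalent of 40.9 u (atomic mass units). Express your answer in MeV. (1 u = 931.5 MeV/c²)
E = mc² = 38100 MeV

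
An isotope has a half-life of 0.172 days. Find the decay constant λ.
λ = ln(2)/t½ = 4.03 day⁻¹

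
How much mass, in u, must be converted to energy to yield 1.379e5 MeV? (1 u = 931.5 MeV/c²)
m = E/c² = 148 u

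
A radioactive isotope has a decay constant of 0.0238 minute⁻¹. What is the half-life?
t½ = ln(2)/λ = 29.12 minutes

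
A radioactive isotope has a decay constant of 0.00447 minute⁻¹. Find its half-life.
t½ = ln(2)/λ = 155.1 minutes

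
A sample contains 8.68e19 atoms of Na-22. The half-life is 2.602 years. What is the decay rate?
A = λN = 2.312e19 decays/year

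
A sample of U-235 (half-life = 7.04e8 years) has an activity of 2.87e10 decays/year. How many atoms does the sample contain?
N = A/λ = 2.915e19 atoms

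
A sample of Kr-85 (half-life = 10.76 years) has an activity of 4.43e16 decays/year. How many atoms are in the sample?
N = A/λ = 6.877e17 atoms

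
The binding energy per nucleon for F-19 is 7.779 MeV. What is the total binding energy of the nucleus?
B.E. = 7.779 × 19 = 147.8 MeV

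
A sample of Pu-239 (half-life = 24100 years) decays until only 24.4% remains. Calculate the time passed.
t = t½ × log₂(N₀/N) = 49040 years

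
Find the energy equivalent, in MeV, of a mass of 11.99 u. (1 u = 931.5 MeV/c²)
E = mc² = 11170 MeV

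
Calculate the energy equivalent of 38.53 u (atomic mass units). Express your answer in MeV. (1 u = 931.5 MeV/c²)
E = mc² = 35890 MeV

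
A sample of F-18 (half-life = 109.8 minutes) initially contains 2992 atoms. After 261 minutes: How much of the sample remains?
N = N₀(1/2)^(t/t½) = 576 atoms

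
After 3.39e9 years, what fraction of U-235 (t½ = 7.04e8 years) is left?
N/N₀ = (1/2)^(t/t½) = 0.03552 = 3.55%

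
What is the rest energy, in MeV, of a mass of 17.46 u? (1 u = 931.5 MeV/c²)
E = mc² = 16260 MeV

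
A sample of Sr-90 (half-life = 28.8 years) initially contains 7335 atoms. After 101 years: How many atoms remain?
N = N₀(1/2)^(t/t½) = 645.2 atoms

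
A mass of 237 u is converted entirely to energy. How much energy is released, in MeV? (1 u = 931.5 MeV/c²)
E = mc² = 2.208e5 MeV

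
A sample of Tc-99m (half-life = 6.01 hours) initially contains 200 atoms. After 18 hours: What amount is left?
N = N₀(1/2)^(t/t½) = 25.09 atoms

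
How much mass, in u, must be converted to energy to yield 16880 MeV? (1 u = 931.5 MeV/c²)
m = E/c² = 18.12 u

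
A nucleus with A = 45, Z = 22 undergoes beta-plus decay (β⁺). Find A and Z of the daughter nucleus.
Daughter: A = 45, Z = 21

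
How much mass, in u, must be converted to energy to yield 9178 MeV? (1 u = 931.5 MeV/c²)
m = E/c² = 9.853 u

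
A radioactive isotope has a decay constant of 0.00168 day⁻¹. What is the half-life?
t½ = ln(2)/λ = 412.6 days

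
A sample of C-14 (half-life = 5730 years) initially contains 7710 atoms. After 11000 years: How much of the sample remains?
N = N₀(1/2)^(t/t½) = 2038 atoms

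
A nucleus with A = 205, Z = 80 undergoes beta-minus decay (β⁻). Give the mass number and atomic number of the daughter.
Daughter: A = 205, Z = 81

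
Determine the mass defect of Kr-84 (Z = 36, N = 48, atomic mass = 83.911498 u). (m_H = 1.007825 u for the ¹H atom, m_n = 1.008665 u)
Δm = Z·m_H + N·m_n − M = 0.7861 u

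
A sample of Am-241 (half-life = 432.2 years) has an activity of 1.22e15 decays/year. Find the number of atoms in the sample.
N = A/λ = 7.607e17 atoms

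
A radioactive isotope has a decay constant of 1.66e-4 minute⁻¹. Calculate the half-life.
t½ = ln(2)/λ = 4176 minutes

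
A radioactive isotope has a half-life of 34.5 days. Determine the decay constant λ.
λ = ln(2)/t½ = 0.02009 day⁻¹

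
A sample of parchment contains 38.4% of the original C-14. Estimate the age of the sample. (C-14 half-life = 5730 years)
Age = t½ × log₂(1/ratio) = 7912 years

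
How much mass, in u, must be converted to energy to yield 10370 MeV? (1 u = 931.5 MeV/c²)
m = E/c² = 11.13 u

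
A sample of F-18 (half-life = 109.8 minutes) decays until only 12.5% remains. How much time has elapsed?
t = t½ × log₂(N₀/N) = 329.4 minutes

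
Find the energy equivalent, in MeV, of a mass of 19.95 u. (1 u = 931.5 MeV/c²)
E = mc² = 18580 MeV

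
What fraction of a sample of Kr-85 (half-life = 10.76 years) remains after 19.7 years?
N/N₀ = (1/2)^(t/t½) = 0.2811 = 28.1%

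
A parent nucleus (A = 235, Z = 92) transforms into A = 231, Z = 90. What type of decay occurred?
ΔA = -4, ΔZ = -2 ⇒ alpha decay (α)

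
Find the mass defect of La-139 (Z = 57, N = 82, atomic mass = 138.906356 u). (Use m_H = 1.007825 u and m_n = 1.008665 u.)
Δm = Z·m_H + N·m_n − M = 1.25 u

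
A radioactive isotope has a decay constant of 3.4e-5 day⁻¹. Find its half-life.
t½ = ln(2)/λ = 20390 days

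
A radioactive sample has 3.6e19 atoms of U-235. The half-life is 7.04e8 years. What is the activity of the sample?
A = λN = 3.545e10 decays/year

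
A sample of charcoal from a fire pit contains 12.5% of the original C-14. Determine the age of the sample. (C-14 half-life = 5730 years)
Age = t½ × log₂(1/ratio) = 17190 years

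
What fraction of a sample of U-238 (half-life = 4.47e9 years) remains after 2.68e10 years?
N/N₀ = (1/2)^(t/t½) = 0.01567 = 1.57%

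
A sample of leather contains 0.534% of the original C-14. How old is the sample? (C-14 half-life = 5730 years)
Age = t½ × log₂(1/ratio) = 43260 years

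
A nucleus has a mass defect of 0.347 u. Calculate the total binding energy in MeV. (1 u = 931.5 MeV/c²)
B.E. = Δm × 931.5 = 323.2 MeV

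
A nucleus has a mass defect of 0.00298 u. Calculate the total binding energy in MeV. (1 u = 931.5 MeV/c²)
B.E. = Δm × 931.5 = 2.776 MeV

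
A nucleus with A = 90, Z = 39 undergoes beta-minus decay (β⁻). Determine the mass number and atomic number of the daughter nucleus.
Daughter: A = 90, Z = 40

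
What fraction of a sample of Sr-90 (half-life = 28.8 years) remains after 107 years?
N/N₀ = (1/2)^(t/t½) = 0.07614 = 7.61%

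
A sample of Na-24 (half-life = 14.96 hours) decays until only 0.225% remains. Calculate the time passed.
t = t½ × log₂(N₀/N) = 131.6 hours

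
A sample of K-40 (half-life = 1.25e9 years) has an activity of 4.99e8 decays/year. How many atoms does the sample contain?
N = A/λ = 8.999e17 atoms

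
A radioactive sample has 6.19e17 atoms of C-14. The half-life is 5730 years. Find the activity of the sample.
A = λN = 7.488e13 decays/year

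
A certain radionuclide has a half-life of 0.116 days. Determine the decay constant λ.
λ = ln(2)/t½ = 5.975 day⁻¹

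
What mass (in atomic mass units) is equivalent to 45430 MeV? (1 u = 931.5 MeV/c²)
m = E/c² = 48.77 u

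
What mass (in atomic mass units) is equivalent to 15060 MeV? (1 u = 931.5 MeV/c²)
m = E/c² = 16.17 u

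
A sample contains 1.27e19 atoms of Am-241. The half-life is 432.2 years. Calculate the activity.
A = λN = 2.037e16 decays/year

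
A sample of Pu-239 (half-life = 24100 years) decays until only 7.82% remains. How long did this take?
t = t½ × log₂(N₀/N) = 88610 years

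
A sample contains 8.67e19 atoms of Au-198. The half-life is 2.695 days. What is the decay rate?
A = λN = 2.23e19 decays/day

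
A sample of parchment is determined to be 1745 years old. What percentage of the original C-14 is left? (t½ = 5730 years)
N/N₀ = (1/2)^(t/t½) = 0.8097 = 81%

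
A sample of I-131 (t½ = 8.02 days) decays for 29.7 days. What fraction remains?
N/N₀ = (1/2)^(t/t½) = 0.07677 = 7.68%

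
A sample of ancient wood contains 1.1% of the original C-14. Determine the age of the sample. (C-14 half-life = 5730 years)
Age = t½ × log₂(1/ratio) = 37280 years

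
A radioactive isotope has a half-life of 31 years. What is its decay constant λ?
λ = ln(2)/t½ = 0.02236 year⁻¹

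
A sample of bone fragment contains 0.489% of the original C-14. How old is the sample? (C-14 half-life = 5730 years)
Age = t½ × log₂(1/ratio) = 43980 years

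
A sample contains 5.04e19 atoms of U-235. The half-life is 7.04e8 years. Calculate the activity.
A = λN = 4.962e10 decays/year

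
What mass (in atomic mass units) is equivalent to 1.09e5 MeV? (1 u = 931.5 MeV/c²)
m = E/c² = 117 u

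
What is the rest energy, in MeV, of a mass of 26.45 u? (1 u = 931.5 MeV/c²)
E = mc² = 24640 MeV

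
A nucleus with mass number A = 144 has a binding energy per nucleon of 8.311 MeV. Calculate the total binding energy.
B.E. = 8.311 × 144 = 1197 MeV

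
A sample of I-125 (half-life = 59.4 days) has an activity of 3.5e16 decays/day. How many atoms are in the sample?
N = A/λ = 2.999e18 atoms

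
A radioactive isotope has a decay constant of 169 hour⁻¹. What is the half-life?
t½ = ln(2)/λ = 0.004101 hours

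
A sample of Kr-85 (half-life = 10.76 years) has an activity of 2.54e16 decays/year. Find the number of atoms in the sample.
N = A/λ = 3.943e17 atoms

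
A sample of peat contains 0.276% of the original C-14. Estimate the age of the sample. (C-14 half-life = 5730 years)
Age = t½ × log₂(1/ratio) = 48710 years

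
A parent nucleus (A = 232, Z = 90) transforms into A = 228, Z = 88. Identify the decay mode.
ΔA = -4, ΔZ = -2 ⇒ alpha decay (α)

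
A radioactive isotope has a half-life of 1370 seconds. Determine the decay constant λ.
λ = ln(2)/t½ = 5.059e-4 second⁻¹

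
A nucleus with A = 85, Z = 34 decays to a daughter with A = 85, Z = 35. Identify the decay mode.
ΔA = 0, ΔZ = +1 ⇒ beta-minus decay (β⁻)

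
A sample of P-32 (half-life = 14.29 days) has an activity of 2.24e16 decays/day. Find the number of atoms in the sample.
N = A/λ = 4.618e17 atoms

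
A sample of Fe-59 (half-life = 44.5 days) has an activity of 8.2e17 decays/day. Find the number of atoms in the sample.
N = A/λ = 5.264e19 atoms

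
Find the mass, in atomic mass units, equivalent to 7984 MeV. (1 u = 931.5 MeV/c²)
m = E/c² = 8.571 u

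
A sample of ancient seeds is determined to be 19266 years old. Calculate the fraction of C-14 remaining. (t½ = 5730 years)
N/N₀ = (1/2)^(t/t½) = 0.09724 = 9.72%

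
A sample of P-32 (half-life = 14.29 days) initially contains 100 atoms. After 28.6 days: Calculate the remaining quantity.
N = N₀(1/2)^(t/t½) = 24.98 atoms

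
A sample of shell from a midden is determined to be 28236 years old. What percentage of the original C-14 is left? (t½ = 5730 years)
N/N₀ = (1/2)^(t/t½) = 0.03285 = 3.29%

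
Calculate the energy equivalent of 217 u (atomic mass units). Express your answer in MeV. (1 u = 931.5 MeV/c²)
E = mc² = 2.021e5 MeV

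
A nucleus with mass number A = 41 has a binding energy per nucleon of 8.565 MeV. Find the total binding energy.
B.E. = 8.565 × 41 = 351.2 MeV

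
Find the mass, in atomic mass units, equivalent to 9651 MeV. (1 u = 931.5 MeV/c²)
m = E/c² = 10.36 u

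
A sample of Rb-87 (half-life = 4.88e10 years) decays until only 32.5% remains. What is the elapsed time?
t = t½ × log₂(N₀/N) = 7.913e10 years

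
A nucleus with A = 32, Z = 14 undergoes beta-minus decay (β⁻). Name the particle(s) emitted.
β⁻: electron (e⁻) + antineutrino (ν̄ₑ)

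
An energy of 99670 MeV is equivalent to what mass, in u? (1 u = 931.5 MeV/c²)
m = E/c² = 107 u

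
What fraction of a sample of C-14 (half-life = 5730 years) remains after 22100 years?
N/N₀ = (1/2)^(t/t½) = 0.06902 = 6.9%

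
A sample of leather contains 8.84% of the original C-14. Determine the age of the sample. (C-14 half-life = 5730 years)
Age = t½ × log₂(1/ratio) = 20050 years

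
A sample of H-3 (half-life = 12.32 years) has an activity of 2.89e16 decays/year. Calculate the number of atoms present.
N = A/λ = 5.137e17 atoms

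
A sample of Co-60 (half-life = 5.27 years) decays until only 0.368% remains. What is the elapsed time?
t = t½ × log₂(N₀/N) = 42.61 years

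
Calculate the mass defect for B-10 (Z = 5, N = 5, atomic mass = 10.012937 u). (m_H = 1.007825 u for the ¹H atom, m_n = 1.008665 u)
Δm = Z·m_H + N·m_n − M = 0.06951 u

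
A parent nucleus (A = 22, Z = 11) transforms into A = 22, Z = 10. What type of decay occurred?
ΔA = 0, ΔZ = -1 ⇒ beta-plus decay (β⁺) or electron capture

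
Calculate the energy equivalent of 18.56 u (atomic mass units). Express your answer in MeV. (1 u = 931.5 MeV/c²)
E = mc² = 17290 MeV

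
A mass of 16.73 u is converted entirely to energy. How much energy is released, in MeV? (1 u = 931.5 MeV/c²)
E = mc² = 15580 MeV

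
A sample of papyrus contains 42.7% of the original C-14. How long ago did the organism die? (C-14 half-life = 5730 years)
Age = t½ × log₂(1/ratio) = 7035 years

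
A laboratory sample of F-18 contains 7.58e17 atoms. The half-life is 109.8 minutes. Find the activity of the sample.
A = λN = 4.785e15 decays/minute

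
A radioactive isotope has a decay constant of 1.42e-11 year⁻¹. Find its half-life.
t½ = ln(2)/λ = 4.881e10 years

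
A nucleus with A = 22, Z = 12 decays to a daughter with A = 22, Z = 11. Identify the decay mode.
ΔA = 0, ΔZ = -1 ⇒ beta-plus decay (β⁺) or electron capture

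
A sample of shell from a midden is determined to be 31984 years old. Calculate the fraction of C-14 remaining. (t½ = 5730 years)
N/N₀ = (1/2)^(t/t½) = 0.02088 = 2.09%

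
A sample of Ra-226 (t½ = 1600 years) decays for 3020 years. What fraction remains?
N/N₀ = (1/2)^(t/t½) = 0.2703 = 27%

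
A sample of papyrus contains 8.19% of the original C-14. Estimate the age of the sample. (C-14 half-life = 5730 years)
Age = t½ × log₂(1/ratio) = 20690 years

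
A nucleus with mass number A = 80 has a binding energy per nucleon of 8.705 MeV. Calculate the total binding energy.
B.E. = 8.705 × 80 = 696.4 MeV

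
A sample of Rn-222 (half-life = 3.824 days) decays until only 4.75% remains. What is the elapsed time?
t = t½ × log₂(N₀/N) = 16.81 days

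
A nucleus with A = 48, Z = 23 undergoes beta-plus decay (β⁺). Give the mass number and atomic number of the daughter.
Daughter: A = 48, Z = 22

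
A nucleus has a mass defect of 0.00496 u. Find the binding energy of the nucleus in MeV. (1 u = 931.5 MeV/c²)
B.E. = Δm × 931.5 = 4.62 MeV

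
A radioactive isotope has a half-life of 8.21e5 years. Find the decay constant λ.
λ = ln(2)/t½ = 8.443e-7 year⁻¹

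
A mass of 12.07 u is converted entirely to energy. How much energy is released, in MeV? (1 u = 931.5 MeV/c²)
E = mc² = 11240 MeV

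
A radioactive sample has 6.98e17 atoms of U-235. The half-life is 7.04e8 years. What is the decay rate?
A = λN = 6.872e8 decays/year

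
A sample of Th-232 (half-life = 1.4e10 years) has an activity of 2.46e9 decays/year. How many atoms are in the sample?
N = A/λ = 4.969e19 atoms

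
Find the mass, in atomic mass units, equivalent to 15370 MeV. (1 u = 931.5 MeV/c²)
m = E/c² = 16.5 u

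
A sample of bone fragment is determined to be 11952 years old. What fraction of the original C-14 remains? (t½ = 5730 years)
N/N₀ = (1/2)^(t/t½) = 0.2356 = 23.6%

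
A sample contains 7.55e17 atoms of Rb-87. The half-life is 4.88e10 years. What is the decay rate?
A = λN = 1.072e7 decays/year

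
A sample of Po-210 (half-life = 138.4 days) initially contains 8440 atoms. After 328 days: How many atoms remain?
N = N₀(1/2)^(t/t½) = 1633 atoms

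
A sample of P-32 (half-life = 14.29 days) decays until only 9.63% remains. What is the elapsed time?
t = t½ × log₂(N₀/N) = 48.25 days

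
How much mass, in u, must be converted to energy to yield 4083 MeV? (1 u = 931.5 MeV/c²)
m = E/c² = 4.383 u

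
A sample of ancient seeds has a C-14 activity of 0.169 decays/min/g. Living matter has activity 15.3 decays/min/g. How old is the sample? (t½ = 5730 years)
Age = t½ × log₂(A₀/A) = 37250 years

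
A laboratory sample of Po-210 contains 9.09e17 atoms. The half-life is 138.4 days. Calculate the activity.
A = λN = 4.553e15 decays/day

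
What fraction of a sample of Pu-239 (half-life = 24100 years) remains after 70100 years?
N/N₀ = (1/2)^(t/t½) = 0.1332 = 13.3%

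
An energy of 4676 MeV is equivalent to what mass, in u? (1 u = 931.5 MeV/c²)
m = E/c² = 5.02 u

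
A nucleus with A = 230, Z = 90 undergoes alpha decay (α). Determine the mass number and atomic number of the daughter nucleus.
Daughter: A = 226, Z = 88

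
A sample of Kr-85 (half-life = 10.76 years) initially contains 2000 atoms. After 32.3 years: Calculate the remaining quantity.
N = N₀(1/2)^(t/t½) = 249.7 atoms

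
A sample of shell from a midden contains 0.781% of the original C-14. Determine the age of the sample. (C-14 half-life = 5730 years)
Age = t½ × log₂(1/ratio) = 40110 years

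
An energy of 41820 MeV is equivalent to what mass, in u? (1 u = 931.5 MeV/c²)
m = E/c² = 44.9 u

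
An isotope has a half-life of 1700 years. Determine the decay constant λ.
λ = ln(2)/t½ = 4.077e-4 year⁻¹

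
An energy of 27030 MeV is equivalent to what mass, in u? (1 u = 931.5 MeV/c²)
m = E/c² = 29.02 u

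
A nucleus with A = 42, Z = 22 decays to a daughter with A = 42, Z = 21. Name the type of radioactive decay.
ΔA = 0, ΔZ = -1 ⇒ beta-plus decay (β⁺) or electron capture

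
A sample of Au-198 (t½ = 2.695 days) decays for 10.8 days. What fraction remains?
N/N₀ = (1/2)^(t/t½) = 0.06218 = 6.22%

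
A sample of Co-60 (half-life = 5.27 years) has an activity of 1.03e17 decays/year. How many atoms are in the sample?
N = A/λ = 7.831e17 atoms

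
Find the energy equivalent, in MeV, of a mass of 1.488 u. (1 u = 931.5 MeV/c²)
E = mc² = 1386 MeV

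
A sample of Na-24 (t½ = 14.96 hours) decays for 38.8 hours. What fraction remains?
N/N₀ = (1/2)^(t/t½) = 0.1657 = 16.6%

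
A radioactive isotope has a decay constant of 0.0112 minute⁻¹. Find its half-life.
t½ = ln(2)/λ = 61.89 minutes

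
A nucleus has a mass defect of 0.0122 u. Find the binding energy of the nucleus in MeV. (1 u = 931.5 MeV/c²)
B.E. = Δm × 931.5 = 11.36 MeV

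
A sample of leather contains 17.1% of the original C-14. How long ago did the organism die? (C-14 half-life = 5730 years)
Age = t½ × log₂(1/ratio) = 14600 years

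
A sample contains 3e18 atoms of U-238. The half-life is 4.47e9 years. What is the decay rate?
A = λN = 4.652e8 decays/year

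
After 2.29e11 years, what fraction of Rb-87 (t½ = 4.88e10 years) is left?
N/N₀ = (1/2)^(t/t½) = 0.03867 = 3.87%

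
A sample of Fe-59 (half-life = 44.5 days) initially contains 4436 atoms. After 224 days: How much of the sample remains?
N = N₀(1/2)^(t/t½) = 135.4 atoms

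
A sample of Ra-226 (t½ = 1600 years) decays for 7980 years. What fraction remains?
N/N₀ = (1/2)^(t/t½) = 0.03152 = 3.15%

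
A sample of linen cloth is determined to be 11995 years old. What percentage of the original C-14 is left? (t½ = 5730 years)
N/N₀ = (1/2)^(t/t½) = 0.2343 = 23.4%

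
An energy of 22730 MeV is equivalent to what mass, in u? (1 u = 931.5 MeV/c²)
m = E/c² = 24.4 u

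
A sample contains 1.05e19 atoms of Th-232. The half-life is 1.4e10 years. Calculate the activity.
A = λN = 5.199e8 decays/year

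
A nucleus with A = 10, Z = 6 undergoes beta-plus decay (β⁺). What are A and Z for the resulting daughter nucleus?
Daughter: A = 10, Z = 5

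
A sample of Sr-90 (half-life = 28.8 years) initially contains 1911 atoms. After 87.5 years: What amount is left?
N = N₀(1/2)^(t/t½) = 232.6 atoms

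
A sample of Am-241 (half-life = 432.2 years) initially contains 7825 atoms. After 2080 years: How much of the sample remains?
N = N₀(1/2)^(t/t½) = 278.5 atoms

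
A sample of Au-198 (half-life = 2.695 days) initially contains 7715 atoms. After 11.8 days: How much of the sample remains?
N = N₀(1/2)^(t/t½) = 370.9 atoms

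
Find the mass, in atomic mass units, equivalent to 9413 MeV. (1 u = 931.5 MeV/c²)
m = E/c² = 10.11 u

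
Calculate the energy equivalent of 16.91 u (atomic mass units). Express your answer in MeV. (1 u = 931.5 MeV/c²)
E = mc² = 15750 MeV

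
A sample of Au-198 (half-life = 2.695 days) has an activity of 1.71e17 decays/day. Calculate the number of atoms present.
N = A/λ = 6.649e17 atoms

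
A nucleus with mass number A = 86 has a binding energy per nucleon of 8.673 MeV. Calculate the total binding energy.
B.E. = 8.673 × 86 = 745.9 MeV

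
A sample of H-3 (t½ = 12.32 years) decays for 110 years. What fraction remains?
N/N₀ = (1/2)^(t/t½) = 0.002052 = 0.205%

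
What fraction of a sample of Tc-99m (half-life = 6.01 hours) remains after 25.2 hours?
N/N₀ = (1/2)^(t/t½) = 0.05467 = 5.47%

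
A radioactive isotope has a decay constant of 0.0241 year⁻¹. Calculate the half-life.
t½ = ln(2)/λ = 28.76 years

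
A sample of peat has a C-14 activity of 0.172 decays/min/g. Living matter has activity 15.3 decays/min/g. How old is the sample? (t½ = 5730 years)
Age = t½ × log₂(A₀/A) = 37100 years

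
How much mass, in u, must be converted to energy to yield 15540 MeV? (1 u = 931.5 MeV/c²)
m = E/c² = 16.68 u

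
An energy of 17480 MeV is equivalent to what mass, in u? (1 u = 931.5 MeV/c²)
m = E/c² = 18.77 u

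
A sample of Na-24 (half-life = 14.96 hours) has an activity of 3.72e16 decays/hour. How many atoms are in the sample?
N = A/λ = 8.029e17 atoms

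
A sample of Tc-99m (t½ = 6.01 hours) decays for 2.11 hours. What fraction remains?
N/N₀ = (1/2)^(t/t½) = 0.784 = 78.4%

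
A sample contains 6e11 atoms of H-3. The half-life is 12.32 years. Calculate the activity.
A = λN = 3.376e10 decays/year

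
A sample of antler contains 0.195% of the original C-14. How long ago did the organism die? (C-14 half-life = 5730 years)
Age = t½ × log₂(1/ratio) = 51580 years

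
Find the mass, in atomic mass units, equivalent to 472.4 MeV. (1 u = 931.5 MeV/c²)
m = E/c² = 0.5071 u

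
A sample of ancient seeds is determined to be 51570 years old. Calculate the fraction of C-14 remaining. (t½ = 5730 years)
N/N₀ = (1/2)^(t/t½) = 0.001953 = 0.195%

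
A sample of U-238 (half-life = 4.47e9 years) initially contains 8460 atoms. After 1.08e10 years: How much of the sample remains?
N = N₀(1/2)^(t/t½) = 1585 atoms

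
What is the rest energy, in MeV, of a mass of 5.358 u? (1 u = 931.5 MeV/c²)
E = mc² = 4991 MeV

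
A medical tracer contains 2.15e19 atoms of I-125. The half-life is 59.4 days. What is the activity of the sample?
A = λN = 2.509e17 decays/day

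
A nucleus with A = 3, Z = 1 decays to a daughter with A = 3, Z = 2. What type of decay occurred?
ΔA = 0, ΔZ = +1 ⇒ beta-minus decay (β⁻)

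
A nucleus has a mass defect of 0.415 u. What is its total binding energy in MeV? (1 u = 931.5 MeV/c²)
B.E. = Δm × 931.5 = 386.6 MeV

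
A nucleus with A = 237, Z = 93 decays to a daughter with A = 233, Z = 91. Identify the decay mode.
ΔA = -4, ΔZ = -2 ⇒ alpha decay (α)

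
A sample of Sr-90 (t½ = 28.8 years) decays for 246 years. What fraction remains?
N/N₀ = (1/2)^(t/t½) = 0.002684 = 0.268%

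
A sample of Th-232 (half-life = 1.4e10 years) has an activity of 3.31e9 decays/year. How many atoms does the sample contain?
N = A/λ = 6.685e19 atoms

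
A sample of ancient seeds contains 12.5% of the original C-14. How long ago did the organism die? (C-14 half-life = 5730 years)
Age = t½ × log₂(1/ratio) = 17190 years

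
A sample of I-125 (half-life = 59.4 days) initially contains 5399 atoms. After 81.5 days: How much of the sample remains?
N = N₀(1/2)^(t/t½) = 2086 atoms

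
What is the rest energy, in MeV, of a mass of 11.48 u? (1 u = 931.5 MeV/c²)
E = mc² = 10690 MeV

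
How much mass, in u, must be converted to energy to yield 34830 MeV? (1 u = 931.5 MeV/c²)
m = E/c² = 37.39 u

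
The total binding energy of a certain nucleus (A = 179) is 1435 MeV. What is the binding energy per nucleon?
B.E./A = 1435/179 = 8.017 MeV/nucleon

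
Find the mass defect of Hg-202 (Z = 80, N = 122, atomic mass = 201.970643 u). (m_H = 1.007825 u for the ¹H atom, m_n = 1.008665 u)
Δm = Z·m_H + N·m_n − M = 1.712 u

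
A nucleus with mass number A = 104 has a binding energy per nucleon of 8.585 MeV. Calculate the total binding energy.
B.E. = 8.585 × 104 = 892.8 MeV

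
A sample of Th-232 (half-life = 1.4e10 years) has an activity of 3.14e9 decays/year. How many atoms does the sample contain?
N = A/λ = 6.342e19 atoms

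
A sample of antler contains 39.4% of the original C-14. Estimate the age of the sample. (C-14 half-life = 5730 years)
Age = t½ × log₂(1/ratio) = 7700 years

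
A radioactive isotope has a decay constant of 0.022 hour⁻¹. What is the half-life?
t½ = ln(2)/λ = 31.51 hours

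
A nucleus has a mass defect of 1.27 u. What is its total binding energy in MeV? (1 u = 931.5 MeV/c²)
B.E. = Δm × 931.5 = 1183 MeV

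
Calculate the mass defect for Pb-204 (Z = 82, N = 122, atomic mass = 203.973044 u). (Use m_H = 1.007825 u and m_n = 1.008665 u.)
Δm = Z·m_H + N·m_n − M = 1.726 u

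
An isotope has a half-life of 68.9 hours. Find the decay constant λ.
λ = ln(2)/t½ = 0.01006 hour⁻¹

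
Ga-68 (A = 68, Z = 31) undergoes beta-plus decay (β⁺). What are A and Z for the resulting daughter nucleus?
Daughter: A = 68, Z = 30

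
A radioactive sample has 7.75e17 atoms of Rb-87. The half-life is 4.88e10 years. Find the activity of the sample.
A = λN = 1.101e7 decays/year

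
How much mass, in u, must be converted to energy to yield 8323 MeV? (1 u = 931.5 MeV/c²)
m = E/c² = 8.935 u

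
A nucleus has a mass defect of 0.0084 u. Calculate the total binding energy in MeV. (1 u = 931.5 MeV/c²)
B.E. = Δm × 931.5 = 7.825 MeV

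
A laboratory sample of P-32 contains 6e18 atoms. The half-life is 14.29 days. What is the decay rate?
A = λN = 2.91e17 decays/day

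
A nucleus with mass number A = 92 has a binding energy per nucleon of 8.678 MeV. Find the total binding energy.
B.E. = 8.678 × 92 = 798.4 MeV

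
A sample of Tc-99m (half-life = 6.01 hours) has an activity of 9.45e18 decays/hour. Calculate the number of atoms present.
N = A/λ = 8.194e19 atoms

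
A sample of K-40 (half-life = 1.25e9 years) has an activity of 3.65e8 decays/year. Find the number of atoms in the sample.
N = A/λ = 6.582e17 atoms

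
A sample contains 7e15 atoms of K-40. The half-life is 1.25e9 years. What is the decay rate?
A = λN = 3.882e6 decays/year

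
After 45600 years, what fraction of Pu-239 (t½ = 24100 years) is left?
N/N₀ = (1/2)^(t/t½) = 0.2694 = 26.9%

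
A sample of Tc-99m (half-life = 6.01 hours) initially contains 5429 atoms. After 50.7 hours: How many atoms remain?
N = N₀(1/2)^(t/t½) = 15.68 atoms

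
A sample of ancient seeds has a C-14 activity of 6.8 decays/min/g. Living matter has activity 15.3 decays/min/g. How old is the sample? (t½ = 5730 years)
Age = t½ × log₂(A₀/A) = 6704 years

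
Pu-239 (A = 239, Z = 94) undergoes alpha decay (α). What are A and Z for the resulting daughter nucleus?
Daughter: A = 235, Z = 92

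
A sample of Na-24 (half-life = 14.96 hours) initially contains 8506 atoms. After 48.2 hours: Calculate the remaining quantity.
N = N₀(1/2)^(t/t½) = 911.7 atoms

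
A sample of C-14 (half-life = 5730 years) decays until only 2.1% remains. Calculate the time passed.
t = t½ × log₂(N₀/N) = 31940 years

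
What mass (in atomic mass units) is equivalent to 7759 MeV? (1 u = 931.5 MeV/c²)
m = E/c² = 8.33 u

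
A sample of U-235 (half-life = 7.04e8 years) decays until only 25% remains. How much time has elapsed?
t = t½ × log₂(N₀/N) = 1.408e9 years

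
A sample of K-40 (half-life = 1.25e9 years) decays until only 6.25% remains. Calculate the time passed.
t = t½ × log₂(N₀/N) = 5e9 years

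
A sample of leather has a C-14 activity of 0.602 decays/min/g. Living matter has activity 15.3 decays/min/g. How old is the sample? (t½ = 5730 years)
Age = t½ × log₂(A₀/A) = 26750 years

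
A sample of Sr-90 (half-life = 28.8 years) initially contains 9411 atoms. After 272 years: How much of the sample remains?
N = N₀(1/2)^(t/t½) = 13.51 atoms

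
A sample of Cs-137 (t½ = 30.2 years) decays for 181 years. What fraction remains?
N/N₀ = (1/2)^(t/t½) = 0.0157 = 1.57%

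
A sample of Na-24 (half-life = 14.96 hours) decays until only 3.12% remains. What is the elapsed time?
t = t½ × log₂(N₀/N) = 74.83 hours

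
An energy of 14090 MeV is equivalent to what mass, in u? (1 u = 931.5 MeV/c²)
m = E/c² = 15.13 u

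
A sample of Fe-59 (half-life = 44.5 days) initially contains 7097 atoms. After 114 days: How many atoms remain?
N = N₀(1/2)^(t/t½) = 1202 atoms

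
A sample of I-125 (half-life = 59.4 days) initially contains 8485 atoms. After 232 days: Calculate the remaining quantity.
N = N₀(1/2)^(t/t½) = 566.1 atoms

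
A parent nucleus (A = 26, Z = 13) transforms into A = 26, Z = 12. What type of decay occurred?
ΔA = 0, ΔZ = -1 ⇒ beta-plus decay (β⁺) or electron capture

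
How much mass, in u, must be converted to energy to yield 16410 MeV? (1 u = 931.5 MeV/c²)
m = E/c² = 17.62 u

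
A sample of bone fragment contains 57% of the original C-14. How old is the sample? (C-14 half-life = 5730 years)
Age = t½ × log₂(1/ratio) = 4647 years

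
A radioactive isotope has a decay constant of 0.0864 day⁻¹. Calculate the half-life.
t½ = ln(2)/λ = 8.023 days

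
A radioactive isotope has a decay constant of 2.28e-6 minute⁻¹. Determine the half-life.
t½ = ln(2)/λ = 3.04e5 minutes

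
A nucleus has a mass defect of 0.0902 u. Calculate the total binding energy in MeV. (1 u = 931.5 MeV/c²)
B.E. = Δm × 931.5 = 84.02 MeV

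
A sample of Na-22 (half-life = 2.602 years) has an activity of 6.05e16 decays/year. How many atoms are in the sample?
N = A/λ = 2.271e17 atoms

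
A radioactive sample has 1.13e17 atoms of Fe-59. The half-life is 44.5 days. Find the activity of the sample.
A = λN = 1.76e15 decays/day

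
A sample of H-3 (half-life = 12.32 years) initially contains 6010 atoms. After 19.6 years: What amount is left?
N = N₀(1/2)^(t/t½) = 1995 atoms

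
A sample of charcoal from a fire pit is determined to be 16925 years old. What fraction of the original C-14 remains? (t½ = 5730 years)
N/N₀ = (1/2)^(t/t½) = 0.1291 = 12.9%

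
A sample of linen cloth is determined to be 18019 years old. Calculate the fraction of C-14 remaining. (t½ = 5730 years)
N/N₀ = (1/2)^(t/t½) = 0.1131 = 11.3%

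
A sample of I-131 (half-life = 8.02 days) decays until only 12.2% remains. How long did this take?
t = t½ × log₂(N₀/N) = 24.34 days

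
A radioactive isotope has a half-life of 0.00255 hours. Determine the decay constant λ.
λ = ln(2)/t½ = 271.8 hour⁻¹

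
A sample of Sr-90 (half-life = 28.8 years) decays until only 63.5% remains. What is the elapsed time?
t = t½ × log₂(N₀/N) = 18.87 years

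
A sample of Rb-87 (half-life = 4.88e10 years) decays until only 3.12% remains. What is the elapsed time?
t = t½ × log₂(N₀/N) = 2.441e11 years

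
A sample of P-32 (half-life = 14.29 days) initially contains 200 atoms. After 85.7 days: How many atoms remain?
N = N₀(1/2)^(t/t½) = 3.131 atoms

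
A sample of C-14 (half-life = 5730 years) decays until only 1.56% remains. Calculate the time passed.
t = t½ × log₂(N₀/N) = 34390 years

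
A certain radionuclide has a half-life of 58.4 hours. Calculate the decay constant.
λ = ln(2)/t½ = 0.01187 hour⁻¹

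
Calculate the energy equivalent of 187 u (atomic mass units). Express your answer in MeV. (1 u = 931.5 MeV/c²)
E = mc² = 1.742e5 MeV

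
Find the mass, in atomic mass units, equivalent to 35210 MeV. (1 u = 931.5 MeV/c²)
m = E/c² = 37.8 u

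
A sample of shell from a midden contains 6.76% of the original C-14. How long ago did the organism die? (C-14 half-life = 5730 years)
Age = t½ × log₂(1/ratio) = 22270 years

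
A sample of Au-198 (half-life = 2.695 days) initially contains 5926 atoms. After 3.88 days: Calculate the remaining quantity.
N = N₀(1/2)^(t/t½) = 2185 atoms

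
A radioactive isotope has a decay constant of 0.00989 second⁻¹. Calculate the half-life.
t½ = ln(2)/λ = 70.09 seconds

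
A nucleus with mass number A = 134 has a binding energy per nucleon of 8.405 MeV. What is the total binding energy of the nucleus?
B.E. = 8.405 × 134 = 1126 MeV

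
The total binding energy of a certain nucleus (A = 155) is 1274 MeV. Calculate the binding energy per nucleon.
B.E./A = 1274/155 = 8.219 MeV/nucleon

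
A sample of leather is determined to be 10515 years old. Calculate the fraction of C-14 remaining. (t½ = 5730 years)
N/N₀ = (1/2)^(t/t½) = 0.2803 = 28%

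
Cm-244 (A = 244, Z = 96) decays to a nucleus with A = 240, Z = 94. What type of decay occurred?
ΔA = -4, ΔZ = -2 ⇒ alpha decay (α)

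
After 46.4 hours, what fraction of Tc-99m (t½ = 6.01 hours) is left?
N/N₀ = (1/2)^(t/t½) = 0.004741 = 0.474%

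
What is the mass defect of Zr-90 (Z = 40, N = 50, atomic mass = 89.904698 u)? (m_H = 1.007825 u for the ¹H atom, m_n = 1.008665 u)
Δm = Z·m_H + N·m_n − M = 0.8416 u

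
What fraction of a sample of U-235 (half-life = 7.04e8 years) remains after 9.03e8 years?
N/N₀ = (1/2)^(t/t½) = 0.411 = 41.1%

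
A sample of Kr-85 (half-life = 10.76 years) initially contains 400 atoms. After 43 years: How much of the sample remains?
N = N₀(1/2)^(t/t½) = 25.06 atoms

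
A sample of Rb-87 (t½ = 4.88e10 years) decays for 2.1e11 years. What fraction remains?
N/N₀ = (1/2)^(t/t½) = 0.05065 = 5.07%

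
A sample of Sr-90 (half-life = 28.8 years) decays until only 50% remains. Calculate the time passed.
t = t½ × log₂(N₀/N) = 28.8 years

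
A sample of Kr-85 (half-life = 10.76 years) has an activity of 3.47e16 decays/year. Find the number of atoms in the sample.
N = A/λ = 5.387e17 atoms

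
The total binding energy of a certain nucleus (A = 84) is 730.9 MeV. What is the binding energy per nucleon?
B.E./A = 730.9/84 = 8.701 MeV/nucleon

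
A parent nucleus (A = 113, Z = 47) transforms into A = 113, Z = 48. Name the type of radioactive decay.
ΔA = 0, ΔZ = +1 ⇒ beta-minus decay (β⁻)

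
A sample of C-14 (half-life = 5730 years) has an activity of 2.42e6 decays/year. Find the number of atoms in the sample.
N = A/λ = 2.001e10 atoms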